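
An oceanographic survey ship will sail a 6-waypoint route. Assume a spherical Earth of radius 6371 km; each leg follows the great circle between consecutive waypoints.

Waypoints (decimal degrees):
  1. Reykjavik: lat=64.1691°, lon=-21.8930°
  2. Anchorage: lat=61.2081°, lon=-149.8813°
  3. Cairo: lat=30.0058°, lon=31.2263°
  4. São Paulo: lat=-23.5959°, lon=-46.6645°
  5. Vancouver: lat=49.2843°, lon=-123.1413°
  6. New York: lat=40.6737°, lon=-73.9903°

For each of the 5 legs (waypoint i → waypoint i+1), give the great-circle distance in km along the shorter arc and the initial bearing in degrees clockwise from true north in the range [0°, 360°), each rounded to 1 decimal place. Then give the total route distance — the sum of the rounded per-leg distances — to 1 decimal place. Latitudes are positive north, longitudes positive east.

Leg 1: dist=5418.2 km, bearing=329.7°
Leg 2: dist=9872.1 km, bearing=359.0°
Leg 3: dist=10222.3 km, bearing=243.7°
Leg 4: dist=11054.6 km, bearing=320.0°
Leg 5: dist=3909.2 km, bearing=85.1°
Total: 40476.4 km

Leg 1: φ1=1.1199621, φ2=1.0682829, Δφ=-0.0516792, Δλ=-2.2338172 rad; a=sin²(Δφ/2)+cosφ1·cosφ2·sin²(Δλ/2)=0.1701772305; c=2·atan2(√a, √(1-a))=0.850449287; dist=6371·c=5418.212 ≈ 5418.2 km; running total=5418.2 km
Leg 1 bearing: y=sinΔλ·cosφ2=-0.37958999, x=cosφ1·sinφ2-sinφ1·cosφ2·cosΔλ=0.64867496; θ=atan2(y, x)=-30.3352° <0 so +360° → 329.6648° ≈ 329.7°
Leg 2: φ1=1.0682829, φ2=0.5237000, Δφ=-0.5445829, Δλ=3.1609239 rad; a=sin²(Δφ/2)+cosφ1·cosφ2·sin²(Δλ/2)=0.4893685524; c=2·atan2(√a, √(1-a))=1.549531829; dist=6371·c=9872.067 ≈ 9872.1 km; running total=15290.3 km
Leg 2 bearing: y=sinΔλ·cosφ2=-0.01673935, x=cosφ1·sinφ2-sinφ1·cosφ2·cosΔλ=0.99963377; θ=atan2(y, x)=-0.9594° <0 so +360° → 359.0406° ≈ 359.0°
Leg 3: φ1=0.5237000, φ2=-0.4118261, Δφ=-0.9355261, Δλ=-1.3594509 rad; a=sin²(Δφ/2)+cosφ1·cosφ2·sin²(Δλ/2)=0.5168524216; c=2·atan2(√a, √(1-a))=1.604507555; dist=6371·c=10222.318 ≈ 10222.3 km; running total=25512.6 km
Leg 3 bearing: y=sinΔλ·cosφ2=-0.89600127, x=cosφ1·sinφ2-sinφ1·cosφ2·cosΔλ=-0.44277049; θ=atan2(y, x)=-116.2969° <0 so +360° → 243.7031° ≈ 243.7°
Leg 4: φ1=-0.4118261, φ2=0.8601733, Δφ=1.2719994, Δλ=-1.3347720 rad; a=sin²(Δφ/2)+cosφ1·cosφ2·sin²(Δλ/2)=0.5818078258; c=2·atan2(√a, √(1-a))=1.735150916; dist=6371·c=11054.646 ≈ 11054.6 km; running total=36567.2 km
Leg 4 bearing: y=sinΔλ·cosφ2=-0.63422114, x=cosφ1·sinφ2-sinφ1·cosφ2·cosΔλ=0.75564110; θ=atan2(y, x)=-40.0073° <0 so +360° → 319.9927° ≈ 320.0°
Leg 5: φ1=0.8601733, φ2=0.7098900, Δφ=-0.1502833, Δλ=0.8578468 rad; a=sin²(Δφ/2)+cosφ1·cosφ2·sin²(Δλ/2)=0.0912073302; c=2·atan2(√a, √(1-a))=0.613591401; dist=6371·c=3909.191 ≈ 3909.2 km; running total=40476.4 km
Leg 5 bearing: y=sinΔλ·cosφ2=0.57370644, x=cosφ1·sinφ2-sinφ1·cosφ2·cosΔλ=0.04914400; θ=atan2(y, x)=85.1040° ≈ 85.1°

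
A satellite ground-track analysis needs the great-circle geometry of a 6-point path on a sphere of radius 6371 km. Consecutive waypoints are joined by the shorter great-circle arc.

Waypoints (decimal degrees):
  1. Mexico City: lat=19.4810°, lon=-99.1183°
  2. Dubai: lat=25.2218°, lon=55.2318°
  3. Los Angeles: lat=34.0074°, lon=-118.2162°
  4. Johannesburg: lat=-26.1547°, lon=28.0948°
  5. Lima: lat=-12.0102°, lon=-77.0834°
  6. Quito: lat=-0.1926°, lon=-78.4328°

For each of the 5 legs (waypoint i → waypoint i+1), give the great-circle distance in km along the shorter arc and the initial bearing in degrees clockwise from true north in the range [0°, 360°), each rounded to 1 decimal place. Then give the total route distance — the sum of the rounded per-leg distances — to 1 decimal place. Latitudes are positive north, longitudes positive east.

Leg 1: φ1=0.3400076, φ2=0.4402035, Δφ=0.1001959, Δλ=2.6939174 rad; a=sin²(Δφ/2)+cosφ1·cosφ2·sin²(Δλ/2)=0.8133596456; c=2·atan2(√a, √(1-a))=2.248132262; dist=6371·c=14322.851 ≈ 14322.9 km; running total=14322.9 km
Leg 1 bearing: y=sinΔλ·cosφ2=0.39160324, x=cosφ1·sinφ2-sinφ1·cosφ2·cosΔλ=0.67369862; θ=atan2(y, x)=30.1683° ≈ 30.2°
Leg 2: φ1=0.4402035, φ2=0.5935411, Δφ=0.1533376, Δλ=-3.0272387 rad; a=sin²(Δφ/2)+cosφ1·cosφ2·sin²(Δλ/2)=0.7533534949; c=2·atan2(√a, √(1-a))=2.102157137; dist=6371·c=13392.843 ≈ 13392.8 km; running total=27715.7 km
Leg 2 bearing: y=sinΔλ·cosφ2=-0.09458901, x=cosφ1·sinφ2-sinφ1·cosφ2·cosΔλ=0.85691362; θ=atan2(y, x)=-6.2990° <0 so +360° → 353.7010° ≈ 353.7°
Leg 3: φ1=0.5935411, φ2=-0.4564856, Δφ=-1.0500267, Δλ=2.5536087 rad; a=sin²(Δφ/2)+cosφ1·cosφ2·sin²(Δλ/2)=0.9328306935; c=2·atan2(√a, √(1-a))=2.617266303; dist=6371·c=16674.604 ≈ 16674.6 km; running total=44390.3 km
Leg 3 bearing: y=sinΔλ·cosφ2=0.49788895, x=cosφ1·sinφ2-sinφ1·cosφ2·cosΔλ=0.05231591; θ=atan2(y, x)=84.0016° ≈ 84.0°
Leg 4: φ1=-0.4564856, φ2=-0.2096175, Δφ=0.2468681, Δλ=-1.8357059 rad; a=sin²(Δφ/2)+cosφ1·cosφ2·sin²(Δλ/2)=0.5690727612; c=2·atan2(√a, √(1-a))=1.709385065; dist=6371·c=10890.492 ≈ 10890.5 km; running total=55280.8 km
Leg 4 bearing: y=sinΔλ·cosφ2=-0.94399034, x=cosφ1·sinφ2-sinφ1·cosφ2·cosΔλ=-0.29966323; θ=atan2(y, x)=-107.6117° <0 so +360° → 252.3883° ≈ 252.4°
Leg 5: φ1=-0.2096175, φ2=-0.0033615, Δφ=0.2062560, Δλ=-0.0235515 rad; a=sin²(Δφ/2)+cosφ1·cosφ2·sin²(Δλ/2)=0.0107333626; c=2·atan2(√a, √(1-a))=0.207576354; dist=6371·c=1322.469 ≈ 1322.5 km; running total=56603.3 km
Leg 5 bearing: y=sinΔλ·cosφ2=-0.02354916, x=cosφ1·sinφ2-sinφ1·cosφ2·cosΔλ=0.20473902; θ=atan2(y, x)=-6.5613° <0 so +360° → 353.4387° ≈ 353.4°

Leg 1: dist=14322.9 km, bearing=30.2°
Leg 2: dist=13392.8 km, bearing=353.7°
Leg 3: dist=16674.6 km, bearing=84.0°
Leg 4: dist=10890.5 km, bearing=252.4°
Leg 5: dist=1322.5 km, bearing=353.4°
Total: 56603.3 km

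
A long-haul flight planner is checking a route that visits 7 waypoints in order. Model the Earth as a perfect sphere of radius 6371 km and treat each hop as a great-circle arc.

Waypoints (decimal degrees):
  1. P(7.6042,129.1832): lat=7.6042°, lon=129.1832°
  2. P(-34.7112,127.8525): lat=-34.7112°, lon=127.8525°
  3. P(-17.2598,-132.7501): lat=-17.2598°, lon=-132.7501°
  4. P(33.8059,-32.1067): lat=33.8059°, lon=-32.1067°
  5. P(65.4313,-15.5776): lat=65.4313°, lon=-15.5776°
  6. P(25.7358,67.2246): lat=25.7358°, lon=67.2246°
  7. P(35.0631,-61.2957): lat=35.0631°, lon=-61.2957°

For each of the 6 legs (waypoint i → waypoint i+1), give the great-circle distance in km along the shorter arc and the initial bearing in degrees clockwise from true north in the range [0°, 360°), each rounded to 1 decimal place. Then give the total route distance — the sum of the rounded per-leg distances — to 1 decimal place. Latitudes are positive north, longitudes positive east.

Leg 1: dist=4707.3 km, bearing=181.6°
Leg 2: dist=9747.7 km, bearing=109.4°
Leg 3: dist=12026.6 km, bearing=59.3°
Leg 4: dist=3686.4 km, bearing=12.5°
Leg 5: dist=7091.9 km, bearing=85.0°
Leg 6: dist=11353.9 km, bearing=319.1°
Total: 48613.8 km

Leg 1: φ1=0.1327183, φ2=-0.6058247, Δφ=-0.7385431, Δλ=-0.0232251 rad; a=sin²(Δφ/2)+cosφ1·cosφ2·sin²(Δλ/2)=0.1303847846; c=2·atan2(√a, √(1-a))=0.738869409; dist=6371·c=4707.337 ≈ 4707.3 km; running total=4707.3 km
Leg 1 bearing: y=sinΔλ·cosφ2=-0.01909007, x=cosφ1·sinφ2-sinφ1·cosφ2·cosΔλ=-0.67318195; θ=atan2(y, x)=-178.3756° <0 so +360° → 181.6244° ≈ 181.6°
Leg 2: φ1=-0.6058247, φ2=-0.3012403, Δφ=0.3045844, Δλ=-4.5483734 rad; a=sin²(Δφ/2)+cosφ1·cosφ2·sin²(Δλ/2)=0.4796113135; c=2·atan2(√a, √(1-a))=1.530007645; dist=6371·c=9747.679 ≈ 9747.7 km; running total=14455.0 km
Leg 2 bearing: y=sinΔλ·cosφ2=0.94215311, x=cosφ1·sinφ2-sinφ1·cosφ2·cosΔλ=-0.33269313; θ=atan2(y, x)=109.4491° ≈ 109.4°
Leg 3: φ1=-0.3012403, φ2=0.5900243, Δφ=0.8912646, Δλ=1.7565587 rad; a=sin²(Δφ/2)+cosφ1·cosφ2·sin²(Δλ/2)=0.6558195051; c=2·atan2(√a, √(1-a))=1.887713782; dist=6371·c=12026.625 ≈ 12026.6 km; running total=26481.6 km
Leg 3 bearing: y=sinΔλ·cosφ2=0.81663168, x=cosφ1·sinφ2-sinφ1·cosφ2·cosΔλ=0.48579195; θ=atan2(y, x)=59.2527° ≈ 59.3°
Leg 4: φ1=0.5900243, φ2=1.1419916, Δφ=0.5519674, Δλ=0.2884872 rad; a=sin²(Δφ/2)+cosφ1·cosφ2·sin²(Δλ/2)=0.0813912668; c=2·atan2(√a, √(1-a))=0.578621207; dist=6371·c=3686.396 ≈ 3686.4 km; running total=30168.0 km
Leg 4 bearing: y=sinΔλ·cosφ2=0.11829150, x=cosφ1·sinφ2-sinφ1·cosφ2·cosΔλ=0.53392325; θ=atan2(y, x)=12.4922° ≈ 12.5°
Leg 5: φ1=1.1419916, φ2=0.4491744, Δφ=-0.6928172, Δλ=1.4451710 rad; a=sin²(Δφ/2)+cosφ1·cosφ2·sin²(Δλ/2)=0.2790814231; c=2·atan2(√a, √(1-a))=1.113150792; dist=6371·c=7091.884 ≈ 7091.9 km; running total=37259.9 km
Leg 5 bearing: y=sinΔλ·cosφ2=0.89370709, x=cosφ1·sinφ2-sinφ1·cosφ2·cosΔλ=0.07789454; θ=atan2(y, x)=85.0188° ≈ 85.0°
Leg 6: φ1=0.4491744, φ2=0.6119665, Δφ=0.1627921, Δλ=-2.2431024 rad; a=sin²(Δφ/2)+cosφ1·cosφ2·sin²(Δλ/2)=0.6048752458; c=2·atan2(√a, √(1-a))=1.782116094; dist=6371·c=11353.862 ≈ 11353.9 km; running total=48613.8 km
Leg 6 bearing: y=sinΔλ·cosφ2=-0.64039975, x=cosφ1·sinφ2-sinφ1·cosφ2·cosΔλ=0.73884565; θ=atan2(y, x)=-40.9173° <0 so +360° → 319.0827° ≈ 319.1°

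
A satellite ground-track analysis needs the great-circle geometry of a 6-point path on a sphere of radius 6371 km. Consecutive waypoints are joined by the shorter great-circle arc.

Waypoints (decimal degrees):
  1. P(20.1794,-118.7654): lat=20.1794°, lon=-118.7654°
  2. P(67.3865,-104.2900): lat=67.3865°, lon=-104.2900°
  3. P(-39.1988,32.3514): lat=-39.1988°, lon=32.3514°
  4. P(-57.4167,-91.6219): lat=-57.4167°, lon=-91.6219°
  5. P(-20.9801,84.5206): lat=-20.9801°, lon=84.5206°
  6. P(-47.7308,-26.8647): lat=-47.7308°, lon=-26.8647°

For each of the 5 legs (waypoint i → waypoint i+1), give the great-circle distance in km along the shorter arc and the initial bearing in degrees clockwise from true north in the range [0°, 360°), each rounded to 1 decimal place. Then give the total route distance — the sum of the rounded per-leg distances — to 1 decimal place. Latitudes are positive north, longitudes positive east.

Leg 1: dist=5348.0 km, bearing=7.4°
Leg 2: dist=15916.2 km, bearing=62.5°
Leg 3: dist=8070.8 km, bearing=207.9°
Leg 4: dist=11290.4 km, bearing=176.3°
Leg 5: dist=9778.5 km, bearing=218.8°
Total: 50403.9 km

Leg 1: φ1=0.3521970, φ2=1.1761163, Δφ=0.8239193, Δλ=0.2526434 rad; a=sin²(Δφ/2)+cosφ1·cosφ2·sin²(Δλ/2)=0.1660533516; c=2·atan2(√a, √(1-a))=0.839421760; dist=6371·c=5347.956 ≈ 5348.0 km; running total=5348.0 km
Leg 1 bearing: y=sinΔλ·cosφ2=0.09611448, x=cosφ1·sinφ2-sinφ1·cosφ2·cosΔλ=0.73802476; θ=atan2(y, x)=7.4200° ≈ 7.4°
Leg 2: φ1=1.1761163, φ2=-0.6841481, Δφ=-1.8602644, Δλ=2.3848423 rad; a=sin²(Δφ/2)+cosφ1·cosφ2·sin²(Δλ/2)=0.9000385759; c=2·atan2(√a, √(1-a))=2.498220142; dist=6371·c=15916.161 ≈ 15916.2 km; running total=21264.2 km
Leg 2 bearing: y=sinΔλ·cosφ2=0.53205678, x=cosφ1·sinφ2-sinφ1·cosφ2·cosΔλ=0.27711393; θ=atan2(y, x)=62.4879° ≈ 62.5°
Leg 3: φ1=-0.6841481, φ2=-1.0021105, Δφ=-0.3179623, Δλ=-2.1637423 rad; a=sin²(Δφ/2)+cosφ1·cosφ2·sin²(Δλ/2)=0.3503344776; c=2·atan2(√a, √(1-a))=1.266804851; dist=6371·c=8070.814 ≈ 8070.8 km; running total=29335.0 km
Leg 3 bearing: y=sinΔλ·cosφ2=-0.44659792, x=cosφ1·sinφ2-sinφ1·cosφ2·cosΔλ=-0.84317924; θ=atan2(y, x)=-152.0916° <0 so +360° → 207.9084° ≈ 207.9°
Leg 4: φ1=-1.0021105, φ2=-0.3661718, Δφ=0.6359386, Δλ=3.0742666 rad; a=sin²(Δφ/2)+cosφ1·cosφ2·sin²(Δλ/2)=0.5999967308; c=2·atan2(√a, √(1-a))=1.772147574; dist=6371·c=11290.352 ≈ 11290.4 km; running total=40625.4 km
Leg 4 bearing: y=sinΔλ·cosφ2=0.06281520, x=cosφ1·sinφ2-sinφ1·cosφ2·cosΔλ=-0.97778160; θ=atan2(y, x)=176.3242° ≈ 176.3°
Leg 5: φ1=-0.3661718, φ2=-0.8330596, Δφ=-0.4668878, Δλ=-1.9440402 rad; a=sin²(Δφ/2)+cosφ1·cosφ2·sin²(Δλ/2)=0.4820257563; c=2·atan2(√a, √(1-a))=1.534840092; dist=6371·c=9778.466 ≈ 9778.5 km; running total=50403.9 km
Leg 5 bearing: y=sinΔλ·cosφ2=-0.62630488, x=cosφ1·sinφ2-sinφ1·cosφ2·cosΔλ=-0.77874893; θ=atan2(y, x)=-141.1922° <0 so +360° → 218.8078° ≈ 218.8°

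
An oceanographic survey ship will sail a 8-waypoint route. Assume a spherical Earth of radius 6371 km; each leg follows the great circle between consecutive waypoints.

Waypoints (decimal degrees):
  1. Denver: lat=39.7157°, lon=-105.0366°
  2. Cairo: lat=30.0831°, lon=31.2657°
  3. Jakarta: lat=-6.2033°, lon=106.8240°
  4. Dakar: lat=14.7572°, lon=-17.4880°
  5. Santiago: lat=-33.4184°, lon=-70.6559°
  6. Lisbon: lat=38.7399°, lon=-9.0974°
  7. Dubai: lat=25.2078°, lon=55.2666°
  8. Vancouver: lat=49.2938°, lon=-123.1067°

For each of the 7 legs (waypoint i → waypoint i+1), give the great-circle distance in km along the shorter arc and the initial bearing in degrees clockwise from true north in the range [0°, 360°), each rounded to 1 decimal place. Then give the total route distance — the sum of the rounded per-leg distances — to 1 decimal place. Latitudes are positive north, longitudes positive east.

Leg 1: dist=11037.4 km, bearing=37.3°
Leg 2: dist=8981.4 km, bearing=102.7°
Leg 3: dist=13867.2 km, bearing=283.7°
Leg 4: dist=7773.1 km, bearing=225.3°
Leg 5: dist=10227.9 km, bearing=43.3°
Leg 6: dist=6129.1 km, bearing=83.9°
Leg 7: dist=11729.3 km, bearing=358.9°
Total: 69745.4 km

Leg 1: φ1=0.6931697, φ2=0.5250491, Δφ=-0.1681206, Δλ=2.3789239 rad; a=sin²(Δφ/2)+cosφ1·cosφ2·sin²(Δλ/2)=0.5804703181; c=2·atan2(√a, √(1-a))=1.732439966; dist=6371·c=11037.375 ≈ 11037.4 km; running total=11037.4 km
Leg 1 bearing: y=sinΔλ·cosφ2=0.59779496, x=cosφ1·sinφ2-sinφ1·cosφ2·cosΔλ=0.78532751; θ=atan2(y, x)=37.2786° ≈ 37.3°
Leg 2: φ1=0.5250491, φ2=-0.1082680, Δφ=-0.6333172, Δλ=1.3187411 rad; a=sin²(Δφ/2)+cosφ1·cosφ2·sin²(Δλ/2)=0.4198132174; c=2·atan2(√a, √(1-a))=1.409727222; dist=6371·c=8981.372 ≈ 8981.4 km; running total=20018.8 km
Leg 2 bearing: y=sinΔλ·cosφ2=0.96273166, x=cosφ1·sinφ2-sinφ1·cosφ2·cosΔλ=-0.21777985; θ=atan2(y, x)=102.7464° ≈ 102.7°
Leg 3: φ1=-0.1082680, φ2=0.2575617, Δφ=0.3658297, Δλ=-2.1696537 rad; a=sin²(Δφ/2)+cosφ1·cosφ2·sin²(Δλ/2)=0.7847188340; c=2·atan2(√a, √(1-a))=2.176617946; dist=6371·c=13867.233 ≈ 13867.2 km; running total=33886.0 km
Leg 3 bearing: y=sinΔλ·cosφ2=-0.79873442, x=cosφ1·sinφ2-sinφ1·cosφ2·cosΔλ=0.19432981; θ=atan2(y, x)=-76.3258° <0 so +360° → 283.6742° ≈ 283.7°
Leg 4: φ1=0.2575617, φ2=-0.5832611, Δφ=-0.8408228, Δλ=-0.9279549 rad; a=sin²(Δφ/2)+cosφ1·cosφ2·sin²(Δλ/2)=0.3282158044; c=2·atan2(√a, √(1-a))=1.220082370; dist=6371·c=7773.145 ≈ 7773.1 km; running total=41659.1 km
Leg 4 bearing: y=sinΔλ·cosφ2=-0.66806706, x=cosφ1·sinφ2-sinφ1·cosφ2·cosΔλ=-0.66003573; θ=atan2(y, x)=-134.6535° <0 so +360° → 225.3465° ≈ 225.3°
Leg 5: φ1=-0.5832611, φ2=0.6761388, Δφ=1.2593999, Δλ=1.0743985 rad; a=sin²(Δφ/2)+cosφ1·cosφ2·sin²(Δλ/2)=0.5172931115; c=2·atan2(√a, √(1-a))=1.605389449; dist=6371·c=10227.936 ≈ 10227.9 km; running total=51887.0 km
Leg 5 bearing: y=sinΔλ·cosφ2=0.68585243, x=cosφ1·sinφ2-sinφ1·cosφ2·cosΔλ=0.72691831; θ=atan2(y, x)=43.3350° ≈ 43.3°
Leg 6: φ1=0.6761388, φ2=0.4399591, Δφ=-0.2361797, Δλ=1.1233637 rad; a=sin²(Δφ/2)+cosφ1·cosφ2·sin²(Δλ/2)=0.2140734530; c=2·atan2(√a, √(1-a))=0.962033355; dist=6371·c=6129.115 ≈ 6129.1 km; running total=58016.1 km
Leg 6 bearing: y=sinΔλ·cosφ2=0.81570439, x=cosφ1·sinφ2-sinφ1·cosφ2·cosΔλ=0.08723752; θ=atan2(y, x)=83.8956° ≈ 83.9°
Leg 7: φ1=0.4399591, φ2=0.8603391, Δφ=0.4203800, Δλ=-3.1132014 rad; a=sin²(Δφ/2)+cosφ1·cosφ2·sin²(Δλ/2)=0.6334868320; c=2·atan2(√a, √(1-a))=1.841047668; dist=6371·c=11729.315 ≈ 11729.3 km; running total=69745.4 km
Leg 7 bearing: y=sinΔλ·cosφ2=-0.01851374, x=cosφ1·sinφ2-sinφ1·cosφ2·cosΔλ=0.96352597; θ=atan2(y, x)=-1.1008° <0 so +360° → 358.8992° ≈ 358.9°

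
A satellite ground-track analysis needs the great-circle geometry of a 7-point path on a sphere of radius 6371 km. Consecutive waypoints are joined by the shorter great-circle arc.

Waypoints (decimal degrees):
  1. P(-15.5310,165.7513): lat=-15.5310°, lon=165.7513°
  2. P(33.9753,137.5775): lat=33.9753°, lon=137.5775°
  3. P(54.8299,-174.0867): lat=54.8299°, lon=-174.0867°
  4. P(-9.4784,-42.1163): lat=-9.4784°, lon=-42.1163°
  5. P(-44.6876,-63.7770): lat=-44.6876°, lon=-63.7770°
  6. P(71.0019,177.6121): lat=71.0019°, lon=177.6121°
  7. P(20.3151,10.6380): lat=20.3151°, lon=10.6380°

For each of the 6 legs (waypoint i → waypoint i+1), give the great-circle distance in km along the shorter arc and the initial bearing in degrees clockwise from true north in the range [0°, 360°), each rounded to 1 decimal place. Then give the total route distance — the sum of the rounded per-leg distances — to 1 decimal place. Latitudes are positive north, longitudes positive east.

Leg 1: φ1=-0.2710671, φ2=0.5929808, Δφ=0.8640479, Δλ=-0.4917256 rad; a=sin²(Δφ/2)+cosφ1·cosφ2·sin²(Δλ/2)=0.2226506493; c=2·atan2(√a, √(1-a))=0.982795520; dist=6371·c=6261.390 ≈ 6261.4 km; running total=6261.4 km
Leg 1 bearing: y=sinΔλ·cosφ2=-0.39154198, x=cosφ1·sinφ2-sinφ1·cosφ2·cosΔλ=0.73416907; θ=atan2(y, x)=-28.0716° <0 so +360° → 331.9284° ≈ 331.9°
Leg 2: φ1=0.5929808, φ2=0.9569623, Δφ=0.3639814, Δλ=-5.4395665 rad; a=sin²(Δφ/2)+cosφ1·cosφ2·sin²(Δλ/2)=0.1128226115; c=2·atan2(√a, √(1-a))=0.685101579; dist=6371·c=4364.782 ≈ 4364.8 km; running total=10626.2 km
Leg 2 bearing: y=sinΔλ·cosφ2=0.43030726, x=cosφ1·sinφ2-sinφ1·cosφ2·cosΔλ=0.46390768; θ=atan2(y, x)=42.8481° ≈ 42.8°
Leg 3: φ1=0.9569623, φ2=-0.1654293, Δφ=-1.1223916, Δλ=2.3033180 rad; a=sin²(Δφ/2)+cosφ1·cosφ2·sin²(Δλ/2)=0.7572782687; c=2·atan2(√a, √(1-a))=2.111286712; dist=6371·c=13451.008 ≈ 13451.0 km; running total=24077.2 km
Leg 3 bearing: y=sinΔλ·cosφ2=0.73334010, x=cosφ1·sinφ2-sinφ1·cosφ2·cosΔλ=0.44434657; θ=atan2(y, x)=58.7874° ≈ 58.8°
Leg 4: φ1=-0.1654293, φ2=-0.7799458, Δφ=-0.6145165, Δλ=-0.3780505 rad; a=sin²(Δφ/2)+cosφ1·cosφ2·sin²(Δλ/2)=0.1162327248; c=2·atan2(√a, √(1-a))=0.695810292; dist=6371·c=4433.007 ≈ 4433.0 km; running total=28510.2 km
Leg 4 bearing: y=sinΔλ·cosφ2=-0.26241893, x=cosφ1·sinφ2-sinφ1·cosφ2·cosΔλ=-0.58483076; θ=atan2(y, x)=-155.8338° <0 so +360° → 204.1662° ≈ 204.2°
Leg 5: φ1=-0.7799458, φ2=1.2392169, Δφ=2.0191627, Δλ=4.2130346 rad; a=sin²(Δφ/2)+cosφ1·cosφ2·sin²(Δλ/2)=0.8878812151; c=2·atan2(√a, √(1-a))=2.458718767; dist=6371·c=15664.497 ≈ 15664.5 km; running total=44174.7 km
Leg 5 bearing: y=sinΔλ·cosφ2=-0.28578612, x=cosφ1·sinφ2-sinφ1·cosφ2·cosΔλ=0.56260017; θ=atan2(y, x)=-26.9294° <0 so +360° → 333.0706° ≈ 333.1°
Leg 6: φ1=1.2392169, φ2=0.3545654, Δφ=-0.8846515, Δλ=-2.9142478 rad; a=sin²(Δφ/2)+cosφ1·cosφ2·sin²(Δλ/2)=0.4845802313; c=2·atan2(√a, √(1-a))=1.539951899; dist=6371·c=9811.034 ≈ 9811.0 km; running total=53985.7 km
Leg 6 bearing: y=sinΔλ·cosφ2=-0.21137156, x=cosφ1·sinφ2-sinφ1·cosφ2·cosΔλ=0.97691913; θ=atan2(y, x)=-12.2086° <0 so +360° → 347.7914° ≈ 347.8°

Leg 1: dist=6261.4 km, bearing=331.9°
Leg 2: dist=4364.8 km, bearing=42.8°
Leg 3: dist=13451.0 km, bearing=58.8°
Leg 4: dist=4433.0 km, bearing=204.2°
Leg 5: dist=15664.5 km, bearing=333.1°
Leg 6: dist=9811.0 km, bearing=347.8°
Total: 53985.7 km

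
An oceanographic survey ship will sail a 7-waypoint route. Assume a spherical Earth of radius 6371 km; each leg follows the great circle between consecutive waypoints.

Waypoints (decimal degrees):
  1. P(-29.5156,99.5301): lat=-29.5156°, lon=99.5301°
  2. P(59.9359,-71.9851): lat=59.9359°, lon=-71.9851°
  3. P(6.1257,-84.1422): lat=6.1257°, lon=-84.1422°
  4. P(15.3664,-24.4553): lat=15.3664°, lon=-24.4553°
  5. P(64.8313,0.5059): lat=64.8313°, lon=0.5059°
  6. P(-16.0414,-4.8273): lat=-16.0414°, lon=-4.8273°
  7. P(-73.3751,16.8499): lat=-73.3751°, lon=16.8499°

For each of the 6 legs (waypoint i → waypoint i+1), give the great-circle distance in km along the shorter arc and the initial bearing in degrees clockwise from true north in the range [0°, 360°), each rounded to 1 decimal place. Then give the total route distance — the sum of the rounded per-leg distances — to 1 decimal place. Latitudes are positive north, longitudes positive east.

Leg 1: φ1=-0.5151444, φ2=1.0460788, Δφ=1.5612232, Δλ=-2.9935050 rad; a=sin²(Δφ/2)+cosφ1·cosφ2·sin²(Δλ/2)=0.9287814157; c=2·atan2(√a, √(1-a))=2.601309041; dist=6371·c=16572.940 ≈ 16572.9 km; running total=16572.9 km
Leg 1 bearing: y=sinΔλ·cosφ2=-0.07391642, x=cosφ1·sinφ2-sinφ1·cosφ2·cosΔλ=0.50904062; θ=atan2(y, x)=-8.2620° <0 so +360° → 351.7380° ≈ 351.7°
Leg 2: φ1=1.0460788, φ2=0.1069136, Δφ=-0.9391652, Δλ=-0.2121814 rad; a=sin²(Δφ/2)+cosφ1·cosφ2·sin²(Δλ/2)=0.2103543238; c=2·atan2(√a, √(1-a))=0.952937283; dist=6371·c=6071.163 ≈ 6071.2 km; running total=22644.1 km
Leg 2 bearing: y=sinΔλ·cosφ2=-0.20939045, x=cosφ1·sinφ2-sinφ1·cosφ2·cosΔλ=-0.78776720; θ=atan2(y, x)=-165.1148° <0 so +360° → 194.8852° ≈ 194.9°
Leg 3: φ1=0.1069136, φ2=0.2681943, Δφ=0.1612806, Δλ=1.0417329 rad; a=sin²(Δφ/2)+cosφ1·cosφ2·sin²(Δλ/2)=0.2439100516; c=2·atan2(√a, √(1-a))=1.033075377; dist=6371·c=6581.723 ≈ 6581.7 km; running total=29225.8 km
Leg 3 bearing: y=sinΔλ·cosφ2=0.83241874, x=cosφ1·sinφ2-sinφ1·cosφ2·cosΔλ=0.21154382; θ=atan2(y, x)=75.7412° ≈ 75.7°
Leg 4: φ1=0.2681943, φ2=1.1315196, Δφ=0.8633254, Δλ=0.4356551 rad; a=sin²(Δφ/2)+cosφ1·cosφ2·sin²(Δλ/2)=0.1941951993; c=2·atan2(√a, √(1-a))=0.912702848; dist=6371·c=5814.830 ≈ 5814.8 km; running total=35040.6 km
Leg 4 bearing: y=sinΔλ·cosφ2=0.17947212, x=cosφ1·sinφ2-sinφ1·cosφ2·cosΔλ=0.77053452; θ=atan2(y, x)=13.1115° ≈ 13.1°
Leg 5: φ1=1.1315196, φ2=-0.2799752, Δφ=-1.4114949, Δλ=-0.0930819 rad; a=sin²(Δφ/2)+cosφ1·cosφ2·sin²(Δλ/2)=0.4215704209; c=2·atan2(√a, √(1-a))=1.413286692; dist=6371·c=9004.0495 ≈ 9004.0 km; running total=44044.6 km
Leg 5 bearing: y=sinΔλ·cosφ2=-0.08932838, x=cosφ1·sinφ2-sinφ1·cosφ2·cosΔλ=-0.98357290; θ=atan2(y, x)=-174.8106° <0 so +360° → 185.1894° ≈ 185.2°
Leg 6: φ1=-0.2799752, φ2=-1.2806371, Δφ=-1.0006618, Δλ=0.3783385 rad; a=sin²(Δφ/2)+cosφ1·cosφ2·sin²(Δλ/2)=0.2398501614; c=2·atan2(√a, √(1-a))=1.023594497; dist=6371·c=6521.321 ≈ 6521.3 km; running total=50565.9 km
Leg 6 bearing: y=sinΔλ·cosφ2=0.10568054, x=cosφ1·sinφ2-sinφ1·cosφ2·cosΔλ=-0.84741954; θ=atan2(y, x)=172.8914° ≈ 172.9°

Leg 1: dist=16572.9 km, bearing=351.7°
Leg 2: dist=6071.2 km, bearing=194.9°
Leg 3: dist=6581.7 km, bearing=75.7°
Leg 4: dist=5814.8 km, bearing=13.1°
Leg 5: dist=9004.0 km, bearing=185.2°
Leg 6: dist=6521.3 km, bearing=172.9°
Total: 50565.9 km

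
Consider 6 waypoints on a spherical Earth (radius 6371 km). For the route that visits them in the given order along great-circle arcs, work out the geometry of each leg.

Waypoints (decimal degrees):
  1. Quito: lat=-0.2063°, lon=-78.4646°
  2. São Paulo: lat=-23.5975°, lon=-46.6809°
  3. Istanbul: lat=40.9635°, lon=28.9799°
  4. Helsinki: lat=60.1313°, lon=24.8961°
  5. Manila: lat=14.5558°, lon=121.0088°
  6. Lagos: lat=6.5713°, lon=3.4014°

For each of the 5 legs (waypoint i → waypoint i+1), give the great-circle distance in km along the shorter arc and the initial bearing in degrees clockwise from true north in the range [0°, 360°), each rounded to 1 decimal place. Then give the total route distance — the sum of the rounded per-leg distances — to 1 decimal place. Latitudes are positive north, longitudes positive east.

Leg 1: dist=4303.6 km, bearing=129.5°
Leg 2: dist=10588.5 km, bearing=47.3°
Leg 3: dist=2149.8 km, bearing=353.9°
Leg 4: dist=8941.1 km, bearing=77.4°
Leg 5: dist=12746.8 km, bearing=284.4°
Total: 38729.8 km

Leg 1: φ1=-0.0036006, φ2=-0.4118541, Δφ=-0.4082535, Δλ=0.5547302 rad; a=sin²(Δφ/2)+cosφ1·cosφ2·sin²(Δλ/2)=0.1098007573; c=2·atan2(√a, √(1-a))=0.675493474; dist=6371·c=4303.569 ≈ 4303.6 km; running total=4303.6 km
Leg 1 bearing: y=sinΔλ·cosφ2=0.48267027, x=cosφ1·sinφ2-sinφ1·cosφ2·cosΔλ=-0.39750172; θ=atan2(y, x)=129.4731° ≈ 129.5°
Leg 2: φ1=-0.4118541, φ2=0.7149479, Δφ=1.1268020, Δλ=1.3205301 rad; a=sin²(Δφ/2)+cosφ1·cosφ2·sin²(Δλ/2)=0.5455279092; c=2·atan2(√a, √(1-a))=1.661978443; dist=6371·c=10588.465 ≈ 10588.5 km; running total=14892.1 km
Leg 2 bearing: y=sinΔλ·cosφ2=0.73160252, x=cosφ1·sinφ2-sinφ1·cosφ2·cosΔλ=0.67562312; θ=atan2(y, x)=47.2780° ≈ 47.3°
Leg 3: φ1=0.7149479, φ2=1.0494892, Δφ=0.3345412, Δλ=-0.0712758 rad; a=sin²(Δφ/2)+cosφ1·cosφ2·sin²(Δλ/2)=0.0281968997; c=2·atan2(√a, √(1-a))=0.337437287; dist=6371·c=2149.813 ≈ 2149.8 km; running total=17041.9 km
Leg 3 bearing: y=sinΔλ·cosφ2=-0.03546628, x=cosφ1·sinφ2-sinφ1·cosφ2·cosΔλ=0.32916482; θ=atan2(y, x)=-6.1497° <0 so +360° → 353.8503° ≈ 353.9°
Leg 4: φ1=1.0494892, φ2=0.2540466, Δφ=-0.7954425, Δλ=1.6774831 rad; a=sin²(Δφ/2)+cosφ1·cosφ2·sin²(Δλ/2)=0.4166946835; c=2·atan2(√a, √(1-a))=1.403405076; dist=6371·c=8941.094 ≈ 8941.1 km; running total=25983.0 km
Leg 4 bearing: y=sinΔλ·cosφ2=0.96240019, x=cosφ1·sinφ2-sinφ1·cosφ2·cosΔλ=0.21453849; θ=atan2(y, x)=77.4331° ≈ 77.4°
Leg 5: φ1=0.2540466, φ2=0.1146908, Δφ=-0.1393558, Δλ=-2.0526364 rad; a=sin²(Δφ/2)+cosφ1·cosφ2·sin²(Δλ/2)=0.7084142534; c=2·atan2(√a, √(1-a))=2.000749796; dist=6371·c=12746.777 ≈ 12746.8 km; running total=38729.8 km
Leg 5 bearing: y=sinΔλ·cosφ2=-0.88032196, x=cosφ1·sinφ2-sinφ1·cosφ2·cosΔλ=0.22646687; θ=atan2(y, x)=-75.5732° <0 so +360° → 284.4268° ≈ 284.4°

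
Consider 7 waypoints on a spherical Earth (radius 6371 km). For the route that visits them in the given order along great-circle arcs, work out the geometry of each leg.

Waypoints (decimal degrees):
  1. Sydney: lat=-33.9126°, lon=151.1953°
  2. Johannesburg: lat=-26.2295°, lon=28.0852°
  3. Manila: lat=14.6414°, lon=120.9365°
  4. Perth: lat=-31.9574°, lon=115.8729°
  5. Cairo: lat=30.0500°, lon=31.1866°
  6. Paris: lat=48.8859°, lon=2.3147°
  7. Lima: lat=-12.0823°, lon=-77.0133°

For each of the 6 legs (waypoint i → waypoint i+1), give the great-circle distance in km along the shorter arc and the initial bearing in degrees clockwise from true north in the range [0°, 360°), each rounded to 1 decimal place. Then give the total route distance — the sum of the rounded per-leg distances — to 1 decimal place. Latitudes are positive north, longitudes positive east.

Leg 1: dist=11031.7 km, bearing=229.6°
Leg 2: dist=10998.3 km, bearing=78.0°
Leg 3: dist=5209.6 km, bearing=185.9°
Leg 4: dist=11271.1 km, bearing=298.5°
Leg 5: dist=3210.4 km, bearing=318.9°
Leg 6: dist=10253.7 km, bearing=254.1°
Total: 51974.8 km

Leg 1: φ1=-0.5918865, φ2=-0.4577911, Δφ=0.1340954, Δλ=-2.1486766 rad; a=sin²(Δφ/2)+cosφ1·cosφ2·sin²(Δλ/2)=0.5800311069; c=2·atan2(√a, √(1-a))=1.731550006; dist=6371·c=11031.705 ≈ 11031.7 km; running total=11031.7 km
Leg 1 bearing: y=sinΔλ·cosφ2=-0.75137324, x=cosφ1·sinφ2-sinφ1·cosφ2·cosΔλ=-0.64017056; θ=atan2(y, x)=-130.4310° <0 so +360° → 229.5690° ≈ 229.6°
Leg 2: φ1=-0.4577911, φ2=0.2555406, Δφ=0.7133318, Δλ=1.6205609 rad; a=sin²(Δφ/2)+cosφ1·cosφ2·sin²(Δλ/2)=0.5774442307; c=2·atan2(√a, √(1-a))=1.726310878; dist=6371·c=10998.327 ≈ 10998.3 km; running total=22030.0 km
Leg 2 bearing: y=sinΔλ·cosφ2=0.96632898, x=cosφ1·sinφ2-sinφ1·cosφ2·cosΔλ=0.20546986; θ=atan2(y, x)=77.9960° ≈ 78.0°
Leg 3: φ1=0.2555406, φ2=-0.5577619, Δφ=-0.8133025, Δλ=-0.0883765 rad; a=sin²(Δφ/2)+cosφ1·cosφ2·sin²(Δλ/2)=0.1580504642; c=2·atan2(√a, √(1-a))=0.817702693; dist=6371·c=5209.584 ≈ 5209.6 km; running total=27239.6 km
Leg 3 bearing: y=sinΔλ·cosφ2=-0.07488475, x=cosφ1·sinφ2-sinφ1·cosφ2·cosΔλ=-0.72572332; θ=atan2(y, x)=-174.1087° <0 so +360° → 185.8913° ≈ 185.9°
Leg 4: φ1=-0.5577619, φ2=0.5244714, Δφ=1.0822333, Δλ=-1.4780548 rad; a=sin²(Δφ/2)+cosφ1·cosφ2·sin²(Δλ/2)=0.5985161164; c=2·atan2(√a, √(1-a))=1.769126214; dist=6371·c=11271.103 ≈ 11271.1 km; running total=38510.7 km
Leg 4 bearing: y=sinΔλ·cosφ2=-0.86186895, x=cosφ1·sinφ2-sinφ1·cosφ2·cosΔλ=0.46729029; θ=atan2(y, x)=-61.5342° <0 so +360° → 298.4658° ≈ 298.5°
Leg 5: φ1=0.5244714, φ2=0.8532199, Δφ=0.3287485, Δλ=-0.5039097 rad; a=sin²(Δφ/2)+cosφ1·cosφ2·sin²(Δλ/2)=0.0621503718; c=2·atan2(√a, √(1-a))=0.503914242; dist=6371·c=3210.438 ≈ 3210.4 km; running total=41721.1 km
Leg 5 bearing: y=sinΔλ·cosφ2=-0.31750512, x=cosφ1·sinφ2-sinφ1·cosφ2·cosΔλ=0.36378745; θ=atan2(y, x)=-41.1137° <0 so +360° → 318.8863° ≈ 318.9°
Leg 6: φ1=0.8532199, φ2=-0.2108759, Δφ=-1.0640958, Δλ=-1.3845348 rad; a=sin²(Δφ/2)+cosφ1·cosφ2·sin²(Δλ/2)=0.5193127858; c=2·atan2(√a, √(1-a))=1.609431509; dist=6371·c=10253.688 ≈ 10253.7 km; running total=51974.8 km
Leg 6 bearing: y=sinΔλ·cosφ2=-0.96093451, x=cosφ1·sinφ2-sinφ1·cosφ2·cosΔλ=-0.27406737; θ=atan2(y, x)=-105.9186° <0 so +360° → 254.0814° ≈ 254.1°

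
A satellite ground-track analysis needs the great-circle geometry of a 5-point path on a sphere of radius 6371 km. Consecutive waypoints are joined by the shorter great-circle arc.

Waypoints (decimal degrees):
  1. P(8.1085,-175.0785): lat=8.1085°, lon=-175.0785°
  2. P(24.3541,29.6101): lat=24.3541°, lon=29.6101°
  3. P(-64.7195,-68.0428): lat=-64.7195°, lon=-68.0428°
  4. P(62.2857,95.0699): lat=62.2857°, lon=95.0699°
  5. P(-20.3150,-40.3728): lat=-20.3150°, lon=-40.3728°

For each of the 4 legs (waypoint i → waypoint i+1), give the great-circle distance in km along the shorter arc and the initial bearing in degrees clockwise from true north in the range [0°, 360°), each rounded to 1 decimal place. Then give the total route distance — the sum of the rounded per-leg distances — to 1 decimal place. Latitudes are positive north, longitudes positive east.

Leg 1: dist=15520.5 km, bearing=324.1°
Leg 2: dist=12802.0 km, bearing=207.9°
Leg 3: dist=19137.8 km, bearing=100.2°
Leg 4: dist=14252.8 km, bearing=303.2°
Total: 61713.1 km

Leg 1: φ1=0.1415200, φ2=0.4250592, Δφ=0.2835392, Δλ=3.5724900 rad; a=sin²(Δφ/2)+cosφ1·cosφ2·sin²(Δλ/2)=0.8806499378; c=2·atan2(√a, √(1-a))=2.436111833; dist=6371·c=15520.468 ≈ 15520.5 km; running total=15520.5 km
Leg 1 bearing: y=sinΔλ·cosφ2=-0.38051820, x=cosφ1·sinφ2-sinφ1·cosφ2·cosΔλ=0.52500324; θ=atan2(y, x)=-35.9343° <0 so +360° → 324.0657° ≈ 324.1°
Leg 2: φ1=0.4250592, φ2=-1.1295684, Δφ=-1.5546276, Δλ=-1.7043646 rad; a=sin²(Δφ/2)+cosφ1·cosφ2·sin²(Δλ/2)=0.7123454891; c=2·atan2(√a, √(1-a))=2.009416852; dist=6371·c=12801.995 ≈ 12802.0 km; running total=28322.5 km
Leg 2 bearing: y=sinΔλ·cosφ2=-0.42324641, x=cosφ1·sinφ2-sinφ1·cosφ2·cosΔλ=-0.80031247; θ=atan2(y, x)=-152.1278° <0 so +360° → 207.8722° ≈ 207.9°
Leg 3: φ1=-1.1295684, φ2=1.0870905, Δφ=2.2166589, Δλ=2.8468537 rad; a=sin²(Δφ/2)+cosφ1·cosφ2·sin²(Δλ/2)=0.9952668489; c=2·atan2(√a, √(1-a))=3.003888077; dist=6371·c=19137.771 ≈ 19137.8 km; running total=47460.3 km
Leg 3 bearing: y=sinΔλ·cosφ2=0.13509620, x=cosφ1·sinφ2-sinφ1·cosφ2·cosΔλ=-0.02433126; θ=atan2(y, x)=100.2097° ≈ 100.2°
Leg 4: φ1=1.0870905, φ2=-0.3545636, Δφ=-1.4416542, Δλ=-2.3639211 rad; a=sin²(Δφ/2)+cosφ1·cosφ2·sin²(Δλ/2)=0.8090597344; c=2·atan2(√a, √(1-a))=2.237144496; dist=6371·c=14252.848 ≈ 14252.8 km; running total=61713.1 km
Leg 4 bearing: y=sinΔλ·cosφ2=-0.65797996, x=cosφ1·sinφ2-sinφ1·cosφ2·cosΔλ=0.43010544; θ=atan2(y, x)=-56.8283° <0 so +360° → 303.1717° ≈ 303.2°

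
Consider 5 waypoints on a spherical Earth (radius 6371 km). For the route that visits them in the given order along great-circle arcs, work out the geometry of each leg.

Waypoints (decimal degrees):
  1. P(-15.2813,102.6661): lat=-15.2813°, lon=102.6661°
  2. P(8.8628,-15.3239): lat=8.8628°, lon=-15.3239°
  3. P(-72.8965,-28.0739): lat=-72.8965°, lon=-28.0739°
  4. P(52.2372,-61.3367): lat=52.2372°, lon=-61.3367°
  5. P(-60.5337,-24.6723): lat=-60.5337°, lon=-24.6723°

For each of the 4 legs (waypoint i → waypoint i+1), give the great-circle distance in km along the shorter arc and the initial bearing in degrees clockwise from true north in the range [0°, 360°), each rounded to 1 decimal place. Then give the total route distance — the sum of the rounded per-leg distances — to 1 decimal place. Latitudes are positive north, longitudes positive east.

Leg 1: φ1=-0.2667090, φ2=0.1546850, Δφ=0.4213940, Δλ=-2.0593140 rad; a=sin²(Δφ/2)+cosφ1·cosφ2·sin²(Δλ/2)=0.7439623378; c=2·atan2(√a, √(1-a))=2.080506951; dist=6371·c=13254.910 ≈ 13254.9 km; running total=13254.9 km
Leg 1 bearing: y=sinΔλ·cosφ2=-0.87248624, x=cosφ1·sinφ2-sinφ1·cosφ2·cosΔλ=0.02640597; θ=atan2(y, x)=-88.2665° <0 so +360° → 271.7335° ≈ 271.7°
Leg 2: φ1=0.1546850, φ2=-1.2722839, Δφ=-1.4269690, Δλ=-0.2225295 rad; a=sin²(Δφ/2)+cosφ1·cosφ2·sin²(Δλ/2)=0.4319166109; c=2·atan2(√a, √(1-a))=1.434205212; dist=6371·c=9137.321 ≈ 9137.3 km; running total=22392.2 km
Leg 2 bearing: y=sinΔλ·cosφ2=-0.06490683, x=cosφ1·sinφ2-sinφ1·cosφ2·cosΔλ=-0.98855739; θ=atan2(y, x)=-176.2435° <0 so +360° → 183.7565° ≈ 183.8°
Leg 3: φ1=-1.2722839, φ2=0.9117111, Δφ=2.1839951, Δλ=-0.5805454 rad; a=sin²(Δφ/2)+cosφ1·cosφ2·sin²(Δλ/2)=0.8024969969; c=2·atan2(√a, √(1-a))=2.220554651; dist=6371·c=14147.154 ≈ 14147.2 km; running total=36539.4 km
Leg 3 bearing: y=sinΔλ·cosφ2=-0.33588584, x=cosφ1·sinφ2-sinφ1·cosφ2·cosΔλ=0.72191618; θ=atan2(y, x)=-24.9511° <0 so +360° → 335.0489° ≈ 335.0°
Leg 4: φ1=0.9117111, φ2=-1.0565124, Δφ=-1.9682235, Δλ=0.6399145 rad; a=sin²(Δφ/2)+cosφ1·cosφ2·sin²(Δλ/2)=0.7233246717; c=2·atan2(√a, √(1-a))=2.033813182; dist=6371·c=12957.424 ≈ 12957.4 km; running total=49496.8 km
Leg 4 bearing: y=sinΔλ·cosφ2=0.29373360, x=cosφ1·sinφ2-sinφ1·cosφ2·cosΔλ=-0.84511830; θ=atan2(y, x)=160.8343° ≈ 160.8°

Leg 1: dist=13254.9 km, bearing=271.7°
Leg 2: dist=9137.3 km, bearing=183.8°
Leg 3: dist=14147.2 km, bearing=335.0°
Leg 4: dist=12957.4 km, bearing=160.8°
Total: 49496.8 km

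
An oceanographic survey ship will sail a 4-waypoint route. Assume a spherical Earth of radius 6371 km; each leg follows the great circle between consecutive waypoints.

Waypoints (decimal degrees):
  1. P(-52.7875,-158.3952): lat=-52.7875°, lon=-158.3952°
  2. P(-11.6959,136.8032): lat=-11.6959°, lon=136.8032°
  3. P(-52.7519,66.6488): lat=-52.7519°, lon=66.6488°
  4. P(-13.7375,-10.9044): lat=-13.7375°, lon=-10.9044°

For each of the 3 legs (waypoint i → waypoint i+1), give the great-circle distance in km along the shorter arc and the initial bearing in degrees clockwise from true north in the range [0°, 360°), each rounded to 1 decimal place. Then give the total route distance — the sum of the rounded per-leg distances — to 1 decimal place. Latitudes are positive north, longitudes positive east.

Leg 1: dist=7291.0 km, bearing=283.3°
Leg 2: dist=7643.7 km, bearing=217.7°
Leg 3: dist=7960.8 km, bearing=271.4°
Total: 22895.5 km

Leg 1: φ1=-0.9213157, φ2=-0.2041320, Δφ=0.7171837, Δλ=5.1521840 rad; a=sin²(Δφ/2)+cosφ1·cosφ2·sin²(Δλ/2)=0.2932089961; c=2·atan2(√a, √(1-a))=1.144411510; dist=6371·c=7291.046 ≈ 7291.0 km; running total=7291.0 km
Leg 1 bearing: y=sinΔλ·cosφ2=-0.88605206, x=cosφ1·sinφ2-sinφ1·cosφ2·cosΔλ=0.20943178; θ=atan2(y, x)=-76.7014° <0 so +360° → 283.2986° ≈ 283.3°
Leg 2: φ1=-0.2041320, φ2=-0.9206943, Δφ=-0.7165624, Δλ=-1.2244253 rad; a=sin²(Δφ/2)+cosφ1·cosφ2·sin²(Δλ/2)=0.3187093403; c=2·atan2(√a, √(1-a))=1.199760122; dist=6371·c=7643.672 ≈ 7643.7 km; running total=14934.7 km
Leg 2 bearing: y=sinΔλ·cosφ2=-0.56932128, x=cosφ1·sinφ2-sinφ1·cosφ2·cosΔλ=-0.73784014; θ=atan2(y, x)=-142.3460° <0 so +360° → 217.6540° ≈ 217.7°
Leg 3: φ1=-0.9206943, φ2=-0.2397646, Δφ=0.6809297, Δλ=-1.3535587 rad; a=sin²(Δφ/2)+cosφ1·cosφ2·sin²(Δλ/2)=0.3421210698; c=2·atan2(√a, √(1-a))=1.249541055; dist=6371·c=7960.826 ≈ 7960.8 km; running total=22895.5 km
Leg 3 bearing: y=sinΔλ·cosφ2=-0.94856280, x=cosφ1·sinφ2-sinφ1·cosφ2·cosΔλ=0.02292582; θ=atan2(y, x)=-88.6155° <0 so +360° → 271.3845° ≈ 271.4°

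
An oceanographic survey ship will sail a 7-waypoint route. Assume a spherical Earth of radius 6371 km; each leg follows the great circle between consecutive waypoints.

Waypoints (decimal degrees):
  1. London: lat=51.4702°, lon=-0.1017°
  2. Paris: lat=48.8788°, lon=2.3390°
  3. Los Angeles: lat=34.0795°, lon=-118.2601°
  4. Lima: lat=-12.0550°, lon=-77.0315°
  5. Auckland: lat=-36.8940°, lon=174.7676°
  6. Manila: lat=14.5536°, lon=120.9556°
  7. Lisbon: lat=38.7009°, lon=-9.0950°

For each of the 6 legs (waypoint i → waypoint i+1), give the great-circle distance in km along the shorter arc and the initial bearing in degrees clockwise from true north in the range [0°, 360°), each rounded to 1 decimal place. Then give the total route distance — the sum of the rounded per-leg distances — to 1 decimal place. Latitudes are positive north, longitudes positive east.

Leg 1: φ1=0.8983245, φ2=0.8530960, Δφ=-0.0452285, Δλ=0.0425983 rad; a=sin²(Δφ/2)+cosφ1·cosφ2·sin²(Δλ/2)=0.0006971347; c=2·atan2(√a, √(1-a))=0.052812754; dist=6371·c=336.470 ≈ 336.5 km; running total=336.5 km
Leg 1 bearing: y=sinΔλ·cosφ2=0.02800644, x=cosφ1·sinφ2-sinφ1·cosφ2·cosΔλ=-0.04474633; θ=atan2(y, x)=147.9578° ≈ 148.0°
Leg 2: φ1=0.8530960, φ2=0.5947995, Δφ=-0.2582965, Δλ=-2.1048514 rad; a=sin²(Δφ/2)+cosφ1·cosφ2·sin²(Δλ/2)=0.4275773578; c=2·atan2(√a, √(1-a))=1.425439721; dist=6371·c=9081.476 ≈ 9081.5 km; running total=9418.0 km
Leg 2 bearing: y=sinΔλ·cosφ2=-0.71292557, x=cosφ1·sinφ2-sinφ1·cosφ2·cosΔλ=0.68611732; θ=atan2(y, x)=-46.0978° <0 so +360° → 313.9022° ≈ 313.9°
Leg 3: φ1=0.5947995, φ2=-0.2103994, Δφ=-0.8051989, Δλ=0.7195748 rad; a=sin²(Δφ/2)+cosφ1·cosφ2·sin²(Δλ/2)=0.2539207140; c=2·atan2(√a, √(1-a))=1.056228631; dist=6371·c=6729.233 ≈ 6729.2 km; running total=16147.2 km
Leg 3 bearing: y=sinΔλ·cosφ2=0.64453097, x=cosφ1·sinφ2-sinφ1·cosφ2·cosΔλ=-0.58511517; θ=atan2(y, x)=132.2337° ≈ 132.2°
Leg 4: φ1=-0.2103994, φ2=-0.6439218, Δφ=-0.4335223, Δλ=4.3947233 rad; a=sin²(Δφ/2)+cosφ1·cosφ2·sin²(Δλ/2)=0.5594558453; c=2·atan2(√a, √(1-a))=1.689990051; dist=6371·c=10766.927 ≈ 10766.9 km; running total=26914.1 km
Leg 4 bearing: y=sinΔλ·cosφ2=-0.75973388, x=cosφ1·sinφ2-sinφ1·cosφ2·cosΔλ=-0.63926868; θ=atan2(y, x)=-130.0785° <0 so +360° → 229.9215° ≈ 229.9°
Leg 5: φ1=-0.6439218, φ2=0.2540082, Δφ=0.8979300, Δλ=-0.9391966 rad; a=sin²(Δφ/2)+cosφ1·cosφ2·sin²(Δλ/2)=0.3469035775; c=2·atan2(√a, √(1-a))=1.259605121; dist=6371·c=8024.944 ≈ 8024.9 km; running total=34939.0 km
Leg 5 bearing: y=sinΔλ·cosφ2=-0.78118708, x=cosφ1·sinφ2-sinφ1·cosφ2·cosΔλ=0.54405211; θ=atan2(y, x)=-55.1450° <0 so +360° → 304.8550° ≈ 304.9°
Leg 6: φ1=0.2540082, φ2=0.6754581, Δφ=0.4214499, Δλ=-2.2698112 rad; a=sin²(Δφ/2)+cosφ1·cosφ2·sin²(Δλ/2)=0.6644708463; c=2·atan2(√a, √(1-a))=1.905979010; dist=6371·c=12142.992 ≈ 12143.0 km; running total=47082.0 km
Leg 6 bearing: y=sinΔλ·cosφ2=-0.59739360, x=cosφ1·sinφ2-sinφ1·cosφ2·cosΔλ=0.73138106; θ=atan2(y, x)=-39.2420° <0 so +360° → 320.7580° ≈ 320.8°

Leg 1: dist=336.5 km, bearing=148.0°
Leg 2: dist=9081.5 km, bearing=313.9°
Leg 3: dist=6729.2 km, bearing=132.2°
Leg 4: dist=10766.9 km, bearing=229.9°
Leg 5: dist=8024.9 km, bearing=304.9°
Leg 6: dist=12143.0 km, bearing=320.8°
Total: 47082.0 km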